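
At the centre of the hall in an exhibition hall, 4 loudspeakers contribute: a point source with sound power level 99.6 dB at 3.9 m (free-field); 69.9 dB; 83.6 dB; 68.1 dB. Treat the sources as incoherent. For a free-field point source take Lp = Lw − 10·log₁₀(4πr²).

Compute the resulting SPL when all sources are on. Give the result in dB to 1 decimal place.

84.7 dB

Source at 3.9 m: Lp = 99.6 − 10·log₁₀(4π·3.9²) = 99.6 − 10·log₁₀(191.134) = 76.8 dB.
Converting to relative power and adding: 10^(76.8/10) + 10^(69.9/10) + 10^(83.6/10) + 10^(68.1/10) = 2.932e+08.
Combined level = 10 log₁₀(2.932e+08) = 84.7 dB.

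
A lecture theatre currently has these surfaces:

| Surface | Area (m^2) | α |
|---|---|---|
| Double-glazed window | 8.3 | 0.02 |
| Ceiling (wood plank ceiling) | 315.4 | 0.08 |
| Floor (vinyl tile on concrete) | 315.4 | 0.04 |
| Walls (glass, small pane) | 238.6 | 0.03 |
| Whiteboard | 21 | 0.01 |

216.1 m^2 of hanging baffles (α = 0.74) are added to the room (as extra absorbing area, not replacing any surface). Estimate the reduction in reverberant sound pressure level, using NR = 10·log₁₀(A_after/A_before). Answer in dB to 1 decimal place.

6.6 dB

A_before = Σ Sᵢαᵢ = 8.3*0.02 + 315.4*0.08 + 315.4*0.04 + 238.6*0.03 + 21*0.01 = 45.382 sabins.
Added absorption = 216.1 × 0.74 = 159.914 sabins.
A_after = 45.382 + 159.914 = 205.296 sabins.
NR = 10·log₁₀(205.296/45.382) = 6.6 dB.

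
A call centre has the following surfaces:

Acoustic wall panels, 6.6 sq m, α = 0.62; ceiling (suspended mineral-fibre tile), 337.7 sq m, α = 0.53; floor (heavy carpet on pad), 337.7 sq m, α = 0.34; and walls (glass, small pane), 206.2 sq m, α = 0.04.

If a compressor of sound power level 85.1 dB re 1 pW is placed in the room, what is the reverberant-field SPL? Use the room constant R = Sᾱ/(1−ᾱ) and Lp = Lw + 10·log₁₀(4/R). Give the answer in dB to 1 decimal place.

64.4 dB

A = 306.139 sabins; S = 888.2 sq m.
ᾱ = 306.139/888.2 = 0.3447; R = Sᾱ/(1−ᾱ) = 306.139/(1−0.3447) = 467.174 sq m.
Lp = Lw + 10 log₁₀(4/R) = 85.1 -20.67 = 64.4 dB.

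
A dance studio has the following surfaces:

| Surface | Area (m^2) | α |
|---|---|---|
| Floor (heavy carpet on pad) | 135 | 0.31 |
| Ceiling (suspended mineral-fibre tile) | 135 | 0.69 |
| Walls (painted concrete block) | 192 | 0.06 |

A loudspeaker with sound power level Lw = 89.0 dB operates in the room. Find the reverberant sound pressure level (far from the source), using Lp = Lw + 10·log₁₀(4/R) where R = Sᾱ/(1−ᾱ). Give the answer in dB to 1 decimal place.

Σ(Sᵢαᵢ) = 135·0.31 + 135·0.69 + 192·0.06 = 146.520; total area S = 462.0 m^2.
ᾱ = 146.520/462.0 = 0.3171; R = Sᾱ/(1−ᾱ) = 146.520/(1−0.3171) = 214.556 m^2.
Lp = Lw + 10 log₁₀(4/R) = 89.0 -17.29 = 71.7 dB.

71.7 dB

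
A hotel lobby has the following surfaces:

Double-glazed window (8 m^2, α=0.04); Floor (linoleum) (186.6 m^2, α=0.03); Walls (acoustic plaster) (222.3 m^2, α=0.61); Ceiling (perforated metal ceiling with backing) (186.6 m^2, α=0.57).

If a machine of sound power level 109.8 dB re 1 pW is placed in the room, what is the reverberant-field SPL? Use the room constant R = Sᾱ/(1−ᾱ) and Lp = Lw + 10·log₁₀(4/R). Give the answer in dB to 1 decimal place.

A = 247.883 sabins; S = 603.5 m^2.
ᾱ = 247.883/603.5 = 0.4107; R = Sᾱ/(1−ᾱ) = 247.883/(1−0.4107) = 420.640 m^2.
Lp = 109.8 + 10·log₁₀(4/420.640) = 109.8 + (-20.22) = 89.6 dB.

89.6 dB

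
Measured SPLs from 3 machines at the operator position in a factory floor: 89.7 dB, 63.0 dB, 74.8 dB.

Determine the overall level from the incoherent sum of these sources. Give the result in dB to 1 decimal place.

Σ 10^(Lᵢ/10) = 9.654e+08.
Back to dB: 10·log₁₀ Σ = 89.8 dB.

89.8 dB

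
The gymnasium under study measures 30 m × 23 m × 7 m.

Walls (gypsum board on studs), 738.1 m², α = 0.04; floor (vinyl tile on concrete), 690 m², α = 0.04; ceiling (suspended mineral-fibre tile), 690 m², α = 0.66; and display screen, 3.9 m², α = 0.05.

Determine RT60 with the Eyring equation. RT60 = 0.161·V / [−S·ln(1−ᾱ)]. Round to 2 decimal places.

1.33 s

S = Σ Sᵢ = 2122.0 m².
Σ(Sᵢαᵢ) = 738.1×0.04 + 690×0.04 + 690×0.66 + 3.9×0.05 = 512.719.
Mean coefficient ᾱ = A/S = 0.2416.
−S·ln(1−ᾱ) = −2122.0 × ln(1 − 0.2416) = 586.827.
V = 30 × 23 × 7 = 4830 m³.
RT60 = 0.161 × 4830 / 586.827 = 1.33 s.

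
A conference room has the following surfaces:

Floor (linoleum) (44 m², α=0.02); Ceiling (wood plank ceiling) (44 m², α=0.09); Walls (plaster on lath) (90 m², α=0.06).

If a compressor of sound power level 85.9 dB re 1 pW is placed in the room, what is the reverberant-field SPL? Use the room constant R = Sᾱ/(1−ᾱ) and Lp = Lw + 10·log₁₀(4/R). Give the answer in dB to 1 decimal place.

Σ(Sᵢαᵢ) = 44×0.02 + 44×0.09 + 90×0.06 = 10.240; total area S = 178.0 m².
ᾱ = 10.240/178.0 = 0.0575; R = Sᾱ/(1−ᾱ) = 10.240/(1−0.0575) = 10.865 m².
Lp = Lw + 10 log₁₀(4/R) = 85.9 -4.34 = 81.6 dB.

81.6 dB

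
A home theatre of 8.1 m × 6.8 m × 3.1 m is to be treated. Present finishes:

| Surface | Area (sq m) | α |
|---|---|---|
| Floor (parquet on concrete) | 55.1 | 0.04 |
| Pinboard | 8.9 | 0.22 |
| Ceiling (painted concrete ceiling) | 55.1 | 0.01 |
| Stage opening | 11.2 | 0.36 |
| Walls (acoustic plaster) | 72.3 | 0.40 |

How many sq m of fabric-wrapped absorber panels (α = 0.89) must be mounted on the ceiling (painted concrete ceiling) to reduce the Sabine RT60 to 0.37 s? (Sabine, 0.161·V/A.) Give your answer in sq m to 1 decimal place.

41.6

Total absorption A₁ = 55.1*0.04 + 8.9*0.22 + 55.1*0.01 + 11.2*0.36 + 72.3*0.40
  = 2.204 + 1.958 + 0.551 + 4.032 + 28.920 = 37.665 sq m sabins.
V = 170.748 m³. Target absorption A₂ = 0.161 × 170.748 / 0.37 = 74.298 sabins.
Absorption to add: 74.298 − 37.665 = 36.633 sabins.
Net gain per sq m: Δα = 0.89 − 0.01 = 0.88.
Panel area = 36.633 / 0.88 = 41.6 sq m.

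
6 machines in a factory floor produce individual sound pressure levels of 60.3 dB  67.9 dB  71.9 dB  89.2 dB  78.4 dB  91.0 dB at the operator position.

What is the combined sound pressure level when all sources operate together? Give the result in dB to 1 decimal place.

Converting to relative power and adding: 10^(60.3/10) + 10^(67.9/10) + 10^(71.9/10) + 10^(89.2/10) + 10^(78.4/10) + 10^(91.0/10) = 2.183e+09.
Back to dB: 10·log₁₀ Σ = 93.4 dB.

93.4 dB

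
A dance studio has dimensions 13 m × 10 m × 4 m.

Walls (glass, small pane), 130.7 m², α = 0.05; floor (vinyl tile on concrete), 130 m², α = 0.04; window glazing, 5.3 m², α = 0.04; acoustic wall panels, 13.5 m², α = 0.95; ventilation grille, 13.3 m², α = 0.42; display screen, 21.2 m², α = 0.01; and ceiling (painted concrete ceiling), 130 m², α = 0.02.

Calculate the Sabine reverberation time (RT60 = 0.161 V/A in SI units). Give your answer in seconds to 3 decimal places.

Equivalent absorption area: A = 130.7·0.05 + 130·0.04 + 5.3·0.04 + 13.5·0.95 + 13.3·0.42 + 21.2·0.01 + 130·0.02 = 33.170 m².
Room volume: 520 m³.
Sabine: RT60 = 0.161 × 520 / 33.170 = 2.524 s.

2.524 sec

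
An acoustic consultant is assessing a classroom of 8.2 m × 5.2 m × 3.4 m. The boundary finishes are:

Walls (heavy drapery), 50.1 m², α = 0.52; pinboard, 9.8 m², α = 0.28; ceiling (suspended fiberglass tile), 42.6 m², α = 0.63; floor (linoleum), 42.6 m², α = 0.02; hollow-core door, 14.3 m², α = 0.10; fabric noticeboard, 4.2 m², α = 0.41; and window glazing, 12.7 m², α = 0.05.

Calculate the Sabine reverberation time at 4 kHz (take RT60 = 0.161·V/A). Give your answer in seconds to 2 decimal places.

0.39 s

A = Σ Sᵢαᵢ = 50.1·0.52 + 9.8·0.28 + 42.6·0.63 + 42.6·0.02 + 14.3·0.10 + 4.2·0.41 + 12.7·0.05 = 60.273 sabins.
Room volume: 144.976 m³.
T = 0.161 V/A = 0.161·144.976/60.273 = 0.39 s.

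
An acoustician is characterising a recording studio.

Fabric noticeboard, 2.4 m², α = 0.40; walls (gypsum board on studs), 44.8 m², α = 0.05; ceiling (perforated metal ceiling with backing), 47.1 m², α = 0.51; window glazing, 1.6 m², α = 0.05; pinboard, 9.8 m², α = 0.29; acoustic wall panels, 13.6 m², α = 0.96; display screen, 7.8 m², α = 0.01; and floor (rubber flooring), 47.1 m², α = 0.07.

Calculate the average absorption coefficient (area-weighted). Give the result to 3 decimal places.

S = Σ Sᵢ = 2.4 + 44.8 + 47.1 + 1.6 + 9.8 + 13.6 + 7.8 + 47.1 = 174.2 m².
A = 2.4*0.40 + 44.8*0.05 + 47.1*0.51 + 1.6*0.05 + 9.8*0.29 + 13.6*0.96 + 7.8*0.01 + 47.1*0.07 = 46.574 sabins.
ᾱ = 46.574 / 174.2 = 0.267.

0.267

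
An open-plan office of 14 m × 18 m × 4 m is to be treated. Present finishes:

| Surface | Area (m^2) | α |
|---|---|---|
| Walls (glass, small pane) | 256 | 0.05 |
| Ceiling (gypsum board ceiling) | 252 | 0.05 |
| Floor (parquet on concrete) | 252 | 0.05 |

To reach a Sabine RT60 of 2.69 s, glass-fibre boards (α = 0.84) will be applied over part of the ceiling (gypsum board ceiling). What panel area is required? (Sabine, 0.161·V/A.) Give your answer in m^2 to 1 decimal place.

Summing Sᵢαᵢ: 12.800 + 12.600 + 12.600 → A₁ = 38.000 sabins.
Required A₂ = 0.161·1008/2.69 = 60.330 sabins.
ΔA needed = 60.330 − 38.000 = 22.330 sabins.
Each m^2 of panel replacing the ceiling (gypsum board ceiling) adds (0.84 − 0.05) = 0.79 sabins.
Area = ΔA/Δα = 22.330/0.79 = 28.3 m^2.

28.3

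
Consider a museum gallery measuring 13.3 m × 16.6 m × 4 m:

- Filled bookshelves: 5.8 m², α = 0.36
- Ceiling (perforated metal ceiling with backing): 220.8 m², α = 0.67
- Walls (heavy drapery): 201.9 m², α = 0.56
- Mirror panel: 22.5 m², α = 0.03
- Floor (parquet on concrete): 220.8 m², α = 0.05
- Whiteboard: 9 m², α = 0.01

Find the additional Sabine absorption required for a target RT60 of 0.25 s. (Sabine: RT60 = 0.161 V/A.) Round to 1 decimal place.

Equivalent absorption area: A₁ = 5.8×0.36 + 220.8×0.67 + 201.9×0.56 + 22.5×0.03 + 220.8×0.05 + 9×0.01 = 274.893 m².
V = 883.12 m³. Required absorption A₂ = 0.161 × 883.12 / 0.25 = 568.729 sabins.
Additional absorption ΔA = 568.729 − 274.893 = 293.8 sabins.

293.8 sabins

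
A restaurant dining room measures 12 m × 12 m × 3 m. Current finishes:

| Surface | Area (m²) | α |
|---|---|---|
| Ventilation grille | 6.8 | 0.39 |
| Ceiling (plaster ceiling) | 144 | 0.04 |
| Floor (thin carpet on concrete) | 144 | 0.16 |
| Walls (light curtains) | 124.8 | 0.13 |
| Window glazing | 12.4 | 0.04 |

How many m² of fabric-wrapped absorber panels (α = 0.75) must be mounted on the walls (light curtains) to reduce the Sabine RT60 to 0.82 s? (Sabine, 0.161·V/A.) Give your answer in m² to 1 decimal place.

Total absorption A₁ = 6.8·0.39 + 144·0.04 + 144·0.16 + 124.8·0.13 + 12.4·0.04
  = 2.652 + 5.760 + 23.040 + 16.224 + 0.496 = 48.172 m² sabins.
Required A₂ = 0.161·432/0.82 = 84.820 sabins.
Absorption to add: 84.820 − 48.172 = 36.648 sabins.
Net gain per m²: Δα = 0.75 − 0.13 = 0.62.
Panel area = 36.648 / 0.62 = 59.1 m².

59.1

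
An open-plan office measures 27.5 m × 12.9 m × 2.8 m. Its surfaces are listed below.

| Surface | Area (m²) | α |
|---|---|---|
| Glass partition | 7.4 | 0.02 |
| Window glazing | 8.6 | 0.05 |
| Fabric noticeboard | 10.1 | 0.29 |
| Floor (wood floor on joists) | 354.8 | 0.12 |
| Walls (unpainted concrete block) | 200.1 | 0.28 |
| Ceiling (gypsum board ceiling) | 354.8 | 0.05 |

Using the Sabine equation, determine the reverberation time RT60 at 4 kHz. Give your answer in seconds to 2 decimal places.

A = Σ Sᵢαᵢ = 7.4·0.02 + 8.6·0.05 + 10.1·0.29 + 354.8·0.12 + 200.1·0.28 + 354.8·0.05 = 119.851 sabins.
Room volume: 993.3 m³.
Sabine: RT60 = 0.161 × 993.3 / 119.851 = 1.33 s.

1.33 s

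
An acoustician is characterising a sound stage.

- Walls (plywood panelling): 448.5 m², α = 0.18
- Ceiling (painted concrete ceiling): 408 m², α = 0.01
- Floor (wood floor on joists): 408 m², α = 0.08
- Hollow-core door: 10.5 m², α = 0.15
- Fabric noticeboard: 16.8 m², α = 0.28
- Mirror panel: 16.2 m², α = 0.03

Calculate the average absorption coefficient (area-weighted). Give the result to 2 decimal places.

S = Σ Sᵢ = 448.5 + 408 + 408 + 10.5 + 16.8 + 16.2 = 1308.0 m².
Weighted sum Σ Sα = 124.215.
ᾱ = A/S = 0.09.

0.09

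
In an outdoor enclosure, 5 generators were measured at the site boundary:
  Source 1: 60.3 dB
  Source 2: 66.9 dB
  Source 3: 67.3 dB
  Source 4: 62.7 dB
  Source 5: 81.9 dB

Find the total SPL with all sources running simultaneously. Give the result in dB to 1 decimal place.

Converting to relative power and adding: 10^(60.3/10) + 10^(66.9/10) + 10^(67.3/10) + 10^(62.7/10) + 10^(81.9/10) = 1.681e+08.
Back to dB: 10·log₁₀ Σ = 82.3 dB.

82.3 dB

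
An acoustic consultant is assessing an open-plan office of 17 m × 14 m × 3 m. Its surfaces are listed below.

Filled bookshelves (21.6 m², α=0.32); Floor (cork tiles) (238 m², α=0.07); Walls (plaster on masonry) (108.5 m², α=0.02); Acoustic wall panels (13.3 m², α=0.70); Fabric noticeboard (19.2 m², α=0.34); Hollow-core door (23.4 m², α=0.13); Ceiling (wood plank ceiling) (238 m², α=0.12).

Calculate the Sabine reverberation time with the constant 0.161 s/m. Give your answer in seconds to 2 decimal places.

Equivalent absorption area: A = 21.6*0.32 + 238*0.07 + 108.5*0.02 + 13.3*0.70 + 19.2*0.34 + 23.4*0.13 + 238*0.12 = 73.182 m².
Room volume: 714 m³.
RT60 = 0.161 · V / A = 0.161 × 714 / 73.182 = 1.57 s.

1.57 sec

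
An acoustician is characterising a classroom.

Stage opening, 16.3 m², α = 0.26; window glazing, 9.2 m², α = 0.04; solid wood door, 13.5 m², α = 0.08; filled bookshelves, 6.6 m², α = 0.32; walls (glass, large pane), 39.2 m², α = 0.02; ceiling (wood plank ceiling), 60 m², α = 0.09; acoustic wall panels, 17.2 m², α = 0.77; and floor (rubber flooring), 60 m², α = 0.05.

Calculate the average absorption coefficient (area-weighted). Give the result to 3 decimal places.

Total surface area S = 222.0 m².
Weighted sum Σ Sα = 30.226.
ᾱ = A/S = 0.136.

0.136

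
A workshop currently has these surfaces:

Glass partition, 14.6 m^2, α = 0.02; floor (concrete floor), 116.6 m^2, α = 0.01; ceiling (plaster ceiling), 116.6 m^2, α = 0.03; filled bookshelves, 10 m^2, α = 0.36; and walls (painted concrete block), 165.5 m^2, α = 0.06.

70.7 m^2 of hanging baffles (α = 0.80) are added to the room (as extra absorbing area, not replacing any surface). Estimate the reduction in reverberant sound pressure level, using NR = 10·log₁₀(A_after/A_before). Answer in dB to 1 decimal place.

6.1 dB

A_before = Σ Sᵢαᵢ = 14.6·0.02 + 116.6·0.01 + 116.6·0.03 + 10·0.36 + 165.5·0.06 = 18.486 sabins.
Added absorption = 70.7 × 0.80 = 56.560 sabins.
New total A_after = 75.046 sabins.
NR = 10·log₁₀(75.046/18.486) = 6.1 dB.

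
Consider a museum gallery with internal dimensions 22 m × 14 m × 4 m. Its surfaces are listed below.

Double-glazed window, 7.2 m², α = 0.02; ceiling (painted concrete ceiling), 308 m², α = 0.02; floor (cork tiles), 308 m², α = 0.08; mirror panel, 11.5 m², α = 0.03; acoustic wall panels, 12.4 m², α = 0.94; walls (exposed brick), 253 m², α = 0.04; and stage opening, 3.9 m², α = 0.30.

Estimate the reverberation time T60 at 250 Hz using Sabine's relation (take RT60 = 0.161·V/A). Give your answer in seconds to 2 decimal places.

Summing Sᵢαᵢ: 0.144 + 6.160 + 24.640 + 0.345 + 11.656 + 10.120 + 1.170 → A = 54.235 sabins.
Room volume: 1232 m³.
T = 0.161 V/A = 0.161·1232/54.235 = 3.66 s.

3.66 s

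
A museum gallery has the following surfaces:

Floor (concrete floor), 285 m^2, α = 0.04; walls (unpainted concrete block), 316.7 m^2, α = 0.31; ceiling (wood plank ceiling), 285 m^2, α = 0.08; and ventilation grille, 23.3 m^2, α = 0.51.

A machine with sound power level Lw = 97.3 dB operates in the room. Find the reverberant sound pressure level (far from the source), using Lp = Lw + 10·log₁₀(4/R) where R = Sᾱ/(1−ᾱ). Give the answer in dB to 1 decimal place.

Σ(Sᵢαᵢ) = 285·0.04 + 316.7·0.31 + 285·0.08 + 23.3·0.51 = 144.260; total area S = 910.0 m^2.
ᾱ = 0.1585, so room constant R = A/(1−ᾱ) = 171.432 m^2.
Lp = 97.3 + 10·log₁₀(4/171.432) = 97.3 + (-16.32) = 81.0 dB.

81.0 dB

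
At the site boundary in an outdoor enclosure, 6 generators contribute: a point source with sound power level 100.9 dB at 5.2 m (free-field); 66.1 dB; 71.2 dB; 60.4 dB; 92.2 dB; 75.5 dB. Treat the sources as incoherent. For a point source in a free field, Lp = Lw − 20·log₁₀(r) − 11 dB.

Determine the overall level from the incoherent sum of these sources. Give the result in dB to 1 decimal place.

92.4 dB

Source at 5.2 m: Lp = 100.9 − 20·log₁₀(5.2) − 11 = 75.6 dB.
Converting to relative power and adding: 10^(75.6/10) + 10^(66.1/10) + 10^(71.2/10) + 10^(60.4/10) + 10^(92.2/10) + 10^(75.5/10) = 1.75e+09.
Back to dB: 10·log₁₀ Σ = 92.4 dB.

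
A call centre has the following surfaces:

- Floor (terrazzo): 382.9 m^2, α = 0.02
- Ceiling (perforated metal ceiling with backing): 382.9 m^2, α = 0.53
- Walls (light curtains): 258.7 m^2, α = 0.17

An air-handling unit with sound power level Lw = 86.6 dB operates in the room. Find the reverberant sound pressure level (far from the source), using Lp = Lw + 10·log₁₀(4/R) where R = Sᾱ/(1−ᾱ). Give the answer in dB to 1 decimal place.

A = 254.574 sabins; S = 1024.5 m^2.
ᾱ = 254.574/1024.5 = 0.2485; R = Sᾱ/(1−ᾱ) = 254.574/(1−0.2485) = 338.754 m^2.
Lp = Lw + 10 log₁₀(4/R) = 86.6 -19.28 = 67.3 dB.

67.3 dB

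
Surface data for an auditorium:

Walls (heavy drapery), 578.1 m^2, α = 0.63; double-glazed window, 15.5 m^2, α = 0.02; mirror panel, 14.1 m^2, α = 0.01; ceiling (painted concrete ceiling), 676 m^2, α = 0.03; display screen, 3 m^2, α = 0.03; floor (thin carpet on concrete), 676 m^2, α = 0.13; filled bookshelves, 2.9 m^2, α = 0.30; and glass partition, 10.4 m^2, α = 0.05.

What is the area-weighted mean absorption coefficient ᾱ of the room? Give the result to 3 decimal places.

S = Σ Sᵢ = 578.1 + 15.5 + 14.1 + 676 + 3 + 676 + 2.9 + 10.4 = 1976.0 m^2.
Weighted sum Σ Sα = 474.294.
ᾱ = A/S = 0.240.

0.240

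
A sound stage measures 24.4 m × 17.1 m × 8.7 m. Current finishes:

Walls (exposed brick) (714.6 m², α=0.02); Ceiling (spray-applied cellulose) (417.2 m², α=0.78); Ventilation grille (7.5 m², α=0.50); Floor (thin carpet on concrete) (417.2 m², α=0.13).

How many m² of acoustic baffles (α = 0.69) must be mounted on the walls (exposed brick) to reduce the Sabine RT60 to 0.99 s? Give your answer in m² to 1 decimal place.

287.5

A₁ = Σ Sᵢαᵢ = 714.6*0.02 + 417.2*0.78 + 7.5*0.50 + 417.2*0.13 = 397.694 sabins.
Required A₂ = 0.161·3629.988/0.99 = 590.331 sabins.
ΔA needed = 590.331 − 397.694 = 192.637 sabins.
Net gain per m²: Δα = 0.69 − 0.02 = 0.67.
Area = ΔA/Δα = 192.637/0.67 = 287.5 m².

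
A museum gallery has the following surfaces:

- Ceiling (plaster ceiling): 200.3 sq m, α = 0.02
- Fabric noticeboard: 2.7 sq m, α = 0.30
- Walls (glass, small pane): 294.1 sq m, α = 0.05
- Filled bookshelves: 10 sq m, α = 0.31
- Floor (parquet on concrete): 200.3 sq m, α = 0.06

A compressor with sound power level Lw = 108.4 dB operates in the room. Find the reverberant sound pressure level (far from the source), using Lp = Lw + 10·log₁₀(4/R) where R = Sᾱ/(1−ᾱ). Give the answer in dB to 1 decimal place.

Σ(Sᵢαᵢ) = 200.3·0.02 + 2.7·0.30 + 294.1·0.05 + 10·0.31 + 200.3·0.06 = 34.639; total area S = 707.4 sq m.
ᾱ = 0.0490, so room constant R = A/(1−ᾱ) = 36.424 sq m.
Lp = Lw + 10 log₁₀(4/R) = 108.4 -9.59 = 98.8 dB.

98.8 dB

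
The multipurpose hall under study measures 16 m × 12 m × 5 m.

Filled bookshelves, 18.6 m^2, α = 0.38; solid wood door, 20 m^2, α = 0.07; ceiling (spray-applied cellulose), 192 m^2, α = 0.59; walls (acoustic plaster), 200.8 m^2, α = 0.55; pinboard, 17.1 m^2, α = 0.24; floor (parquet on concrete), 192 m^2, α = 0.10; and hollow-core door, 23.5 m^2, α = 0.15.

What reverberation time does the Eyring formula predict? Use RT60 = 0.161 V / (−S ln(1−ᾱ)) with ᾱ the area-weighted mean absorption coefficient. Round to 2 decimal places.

S = Σ Sᵢ = 664.0 m^2.
Absorption A = 18.6×0.38 + 20×0.07 + 192×0.59 + 200.8×0.55 + 17.1×0.24 + 192×0.10 + 23.5×0.15 = 259.017 sabins.
ᾱ = 259.017 / 664.0 = 0.3901.
−S·ln(1−ᾱ) = −664.0 × ln(1 − 0.3901) = 328.322.
V = 16 × 12 × 5 = 960 m³.
RT60 = 0.161 × 960 / 328.322 = 0.47 s.

0.47 s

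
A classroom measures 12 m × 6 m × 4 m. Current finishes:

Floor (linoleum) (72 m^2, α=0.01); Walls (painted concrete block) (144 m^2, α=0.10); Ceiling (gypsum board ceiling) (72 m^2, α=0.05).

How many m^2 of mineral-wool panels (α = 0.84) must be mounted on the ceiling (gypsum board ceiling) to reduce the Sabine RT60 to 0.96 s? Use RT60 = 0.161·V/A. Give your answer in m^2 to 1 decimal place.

37.4

A₁ = Σ Sᵢαᵢ = 72*0.01 + 144*0.10 + 72*0.05 = 18.720 sabins.
V = 288 m³. Target absorption A₂ = 0.161 × 288 / 0.96 = 48.300 sabins.
Absorption to add: 48.300 − 18.720 = 29.580 sabins.
Net gain per m^2: Δα = 0.84 − 0.05 = 0.79.
Panel area = 29.580 / 0.79 = 37.4 m^2.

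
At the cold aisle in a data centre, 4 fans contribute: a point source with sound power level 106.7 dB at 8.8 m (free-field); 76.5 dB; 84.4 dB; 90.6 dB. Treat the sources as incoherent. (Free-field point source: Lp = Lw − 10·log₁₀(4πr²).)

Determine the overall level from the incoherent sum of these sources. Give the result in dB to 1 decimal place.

Source at 8.8 m: Lp = 106.7 − 10·log₁₀(4π·8.8²) = 106.7 − 10·log₁₀(973.140) = 76.8 dB.
Converting to relative power and adding: 10^(76.8/10) + 10^(76.5/10) + 10^(84.4/10) + 10^(90.6/10) = 1.516e+09.
Back to dB: 10·log₁₀ Σ = 91.8 dB.

91.8 dB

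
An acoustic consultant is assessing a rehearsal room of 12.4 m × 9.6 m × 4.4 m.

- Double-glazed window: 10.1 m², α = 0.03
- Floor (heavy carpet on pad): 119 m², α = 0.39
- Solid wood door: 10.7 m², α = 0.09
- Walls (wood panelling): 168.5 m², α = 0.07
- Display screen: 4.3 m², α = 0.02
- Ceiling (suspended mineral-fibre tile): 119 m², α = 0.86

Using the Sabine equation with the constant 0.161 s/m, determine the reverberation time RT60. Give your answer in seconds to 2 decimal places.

0.52 sec

Equivalent absorption area: A = 10.1×0.03 + 119×0.39 + 10.7×0.09 + 168.5×0.07 + 4.3×0.02 + 119×0.86 = 161.897 m².
V = 12.4·9.6·4.4 = 523.776 m³.
RT60 = 0.161 · V / A = 0.161 × 523.776 / 161.897 = 0.52 s.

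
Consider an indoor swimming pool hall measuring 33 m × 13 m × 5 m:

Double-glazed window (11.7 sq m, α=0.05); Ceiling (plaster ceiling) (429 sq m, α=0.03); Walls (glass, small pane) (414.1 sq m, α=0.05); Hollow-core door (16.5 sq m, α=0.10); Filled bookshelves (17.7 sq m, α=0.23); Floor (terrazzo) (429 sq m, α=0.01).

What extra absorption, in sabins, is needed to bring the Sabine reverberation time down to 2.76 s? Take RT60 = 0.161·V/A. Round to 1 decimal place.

81.0 sabins

Equivalent absorption area: A₁ = 11.7*0.05 + 429*0.03 + 414.1*0.05 + 16.5*0.10 + 17.7*0.23 + 429*0.01 = 44.171 sq m.
For T = 2.76 s, need A₂ = 0.161·V/T = 0.161·2145/2.76 = 125.125 sabins.
Additional absorption ΔA = 125.125 − 44.171 = 81.0 sabins.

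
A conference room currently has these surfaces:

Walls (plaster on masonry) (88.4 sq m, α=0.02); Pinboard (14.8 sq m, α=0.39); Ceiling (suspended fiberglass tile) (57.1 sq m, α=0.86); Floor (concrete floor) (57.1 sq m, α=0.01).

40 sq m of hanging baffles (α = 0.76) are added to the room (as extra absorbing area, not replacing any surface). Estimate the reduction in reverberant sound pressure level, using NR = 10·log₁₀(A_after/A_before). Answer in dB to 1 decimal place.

A_before = Σ Sᵢαᵢ = 88.4×0.02 + 14.8×0.39 + 57.1×0.86 + 57.1×0.01 = 57.217 sabins.
Added absorption = 40 × 0.76 = 30.400 sabins.
A_after = 57.217 + 30.400 = 87.617 sabins.
Reduction = 10 log₁₀(A_after/A_before) = 10 log₁₀(1.5313) = 1.9 dB.

1.9 dB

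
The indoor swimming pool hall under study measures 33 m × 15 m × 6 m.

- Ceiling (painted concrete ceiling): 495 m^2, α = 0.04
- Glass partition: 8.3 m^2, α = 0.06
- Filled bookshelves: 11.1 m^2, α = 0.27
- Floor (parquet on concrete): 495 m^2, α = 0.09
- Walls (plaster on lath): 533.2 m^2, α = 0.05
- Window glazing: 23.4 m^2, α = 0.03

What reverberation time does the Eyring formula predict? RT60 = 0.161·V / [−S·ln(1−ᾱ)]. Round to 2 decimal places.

4.87 sec

S = Σ Sᵢ = 1566.0 m^2.
Σ(Sᵢαᵢ) = 495×0.04 + 8.3×0.06 + 11.1×0.27 + 495×0.09 + 533.2×0.05 + 23.4×0.03 = 95.207.
Mean coefficient ᾱ = A/S = 0.0608.
Eyring denominator: −S ln(1−ᾱ) = 98.230.
V = 33 × 15 × 6 = 2970 m³.
T = 0.161·V/[−S·ln(1−ᾱ)] = 0.161·2970/98.230 = 4.87 s.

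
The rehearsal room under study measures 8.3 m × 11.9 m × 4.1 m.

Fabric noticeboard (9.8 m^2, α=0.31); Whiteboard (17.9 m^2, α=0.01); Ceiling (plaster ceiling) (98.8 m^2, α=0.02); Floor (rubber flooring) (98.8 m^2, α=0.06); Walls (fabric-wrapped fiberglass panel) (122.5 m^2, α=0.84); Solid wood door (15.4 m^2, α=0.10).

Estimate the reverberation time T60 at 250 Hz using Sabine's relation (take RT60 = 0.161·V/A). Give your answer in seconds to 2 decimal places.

0.56 s

Total absorption A = 9.8·0.31 + 17.9·0.01 + 98.8·0.02 + 98.8·0.06 + 122.5·0.84 + 15.4·0.10
  = 3.038 + 0.179 + 1.976 + 5.928 + 102.900 + 1.540 = 115.561 m^2 sabins.
Room volume: 404.957 m³.
T = 0.161 V/A = 0.161·404.957/115.561 = 0.56 s.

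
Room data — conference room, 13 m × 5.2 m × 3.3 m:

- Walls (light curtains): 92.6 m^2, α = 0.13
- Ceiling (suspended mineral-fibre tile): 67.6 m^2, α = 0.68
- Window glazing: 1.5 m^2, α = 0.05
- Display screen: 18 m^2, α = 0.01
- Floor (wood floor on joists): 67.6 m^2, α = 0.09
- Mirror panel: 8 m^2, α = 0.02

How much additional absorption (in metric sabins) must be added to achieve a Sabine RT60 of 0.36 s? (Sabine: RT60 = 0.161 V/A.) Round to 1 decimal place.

35.3 sabins

A₁ = Σ Sᵢαᵢ = 92.6×0.13 + 67.6×0.68 + 1.5×0.05 + 18×0.01 + 67.6×0.09 + 8×0.02 = 64.505 sabins.
Target A₂ = 0.161·223.08/0.36 = 99.766 sabins (V = 223.08 m³).
Shortfall: 99.766 − 64.505 = 35.3 sabins.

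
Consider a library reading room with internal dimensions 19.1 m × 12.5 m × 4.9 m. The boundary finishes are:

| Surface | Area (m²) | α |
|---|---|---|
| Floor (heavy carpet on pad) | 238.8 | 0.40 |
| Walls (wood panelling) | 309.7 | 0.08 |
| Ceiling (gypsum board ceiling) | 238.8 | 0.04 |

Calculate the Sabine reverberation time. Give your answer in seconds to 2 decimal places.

1.45 sec

Equivalent absorption area: A = 238.8*0.40 + 309.7*0.08 + 238.8*0.04 = 129.848 m².
Volume V = 19.1 × 12.5 × 4.9 = 1169.875 m³.
RT60 = 0.161 · V / A = 0.161 × 1169.875 / 129.848 = 1.45 s.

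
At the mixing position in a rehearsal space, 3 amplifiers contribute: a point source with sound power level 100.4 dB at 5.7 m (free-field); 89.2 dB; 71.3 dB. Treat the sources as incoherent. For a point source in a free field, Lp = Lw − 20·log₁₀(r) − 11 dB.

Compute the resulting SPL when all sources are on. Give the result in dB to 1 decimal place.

89.4 dB

Source at 5.7 m: Lp = 100.4 − 20·log₁₀(5.7) − 11 = 74.3 dB.
Sum in the linear (power) domain: Σ 10^(Lᵢ/10) = 10^(74.3/10) + 10^(89.2/10) + 10^(71.3/10) = 8.722e+08.
Back to dB: 10·log₁₀ Σ = 89.4 dB.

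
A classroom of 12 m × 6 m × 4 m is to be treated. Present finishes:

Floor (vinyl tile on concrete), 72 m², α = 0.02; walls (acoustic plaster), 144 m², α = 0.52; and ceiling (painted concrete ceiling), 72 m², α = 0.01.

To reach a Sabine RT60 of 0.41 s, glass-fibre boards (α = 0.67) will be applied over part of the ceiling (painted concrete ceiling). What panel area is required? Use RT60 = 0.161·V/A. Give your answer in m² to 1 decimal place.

54.6

Total absorption A₁ = 72×0.02 + 144×0.52 + 72×0.01
  = 1.440 + 74.880 + 0.720 = 77.040 m² sabins.
Required A₂ = 0.161·288/0.41 = 113.093 sabins.
ΔA needed = 113.093 − 77.040 = 36.053 sabins.
Net gain per m²: Δα = 0.67 − 0.01 = 0.66.
Area = ΔA/Δα = 36.053/0.66 = 54.6 m².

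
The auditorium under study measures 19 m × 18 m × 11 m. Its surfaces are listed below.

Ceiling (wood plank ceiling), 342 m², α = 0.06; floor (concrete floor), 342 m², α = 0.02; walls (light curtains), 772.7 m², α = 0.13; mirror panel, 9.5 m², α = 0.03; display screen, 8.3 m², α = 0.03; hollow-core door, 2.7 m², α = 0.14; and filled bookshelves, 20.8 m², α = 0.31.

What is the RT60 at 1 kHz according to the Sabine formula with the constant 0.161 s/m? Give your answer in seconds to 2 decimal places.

Equivalent absorption area: A = 342·0.06 + 342·0.02 + 772.7·0.13 + 9.5·0.03 + 8.3·0.03 + 2.7·0.14 + 20.8·0.31 = 135.171 m².
Room volume: 3762 m³.
Sabine: RT60 = 0.161 × 3762 / 135.171 = 4.48 s.

4.48 sec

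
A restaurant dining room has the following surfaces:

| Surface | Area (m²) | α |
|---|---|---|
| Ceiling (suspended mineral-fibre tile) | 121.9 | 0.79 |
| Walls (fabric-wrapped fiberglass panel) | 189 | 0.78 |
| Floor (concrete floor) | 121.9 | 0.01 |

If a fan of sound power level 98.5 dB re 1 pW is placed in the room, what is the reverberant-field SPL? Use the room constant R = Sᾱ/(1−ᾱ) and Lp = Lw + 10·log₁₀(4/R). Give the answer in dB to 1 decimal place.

A = 244.940 sabins; S = 432.8 m².
ᾱ = 0.5659, so room constant R = A/(1−ᾱ) = 564.248 m².
Lp = 98.5 + 10·log₁₀(4/564.248) = 98.5 + (-21.49) = 77.0 dB.

77.0 dB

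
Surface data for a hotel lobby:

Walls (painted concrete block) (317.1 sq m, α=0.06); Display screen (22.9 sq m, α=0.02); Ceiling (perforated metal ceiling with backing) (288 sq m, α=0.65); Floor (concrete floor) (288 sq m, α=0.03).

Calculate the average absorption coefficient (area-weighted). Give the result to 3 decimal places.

S = Σ Sᵢ = 317.1 + 22.9 + 288 + 288 = 916.0 sq m.
Σ(Sᵢαᵢ) = 317.1*0.06 + 22.9*0.02 + 288*0.65 + 288*0.03 = 215.324.
ᾱ = 215.324 / 916.0 = 0.235.

0.235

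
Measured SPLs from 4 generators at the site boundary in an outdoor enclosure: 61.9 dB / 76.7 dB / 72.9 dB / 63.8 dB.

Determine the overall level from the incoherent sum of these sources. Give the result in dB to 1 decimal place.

78.5 dB

Converting to relative power and adding: 10^(61.9/10) + 10^(76.7/10) + 10^(72.9/10) + 10^(63.8/10) = 7.022e+07.
Combined level = 10 log₁₀(7.022e+07) = 78.5 dB.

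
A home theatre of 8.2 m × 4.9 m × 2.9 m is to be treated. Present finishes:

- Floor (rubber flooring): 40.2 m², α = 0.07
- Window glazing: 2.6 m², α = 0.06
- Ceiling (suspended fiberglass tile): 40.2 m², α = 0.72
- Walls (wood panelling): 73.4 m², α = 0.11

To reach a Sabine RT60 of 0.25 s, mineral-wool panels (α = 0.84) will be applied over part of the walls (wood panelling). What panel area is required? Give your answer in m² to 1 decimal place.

48.0

A₁ = Σ Sᵢαᵢ = 40.2*0.07 + 2.6*0.06 + 40.2*0.72 + 73.4*0.11 = 39.988 sabins.
Required A₂ = 0.161·116.522/0.25 = 75.040 sabins.
Absorption to add: 75.040 − 39.988 = 35.052 sabins.
Net gain per m²: Δα = 0.84 − 0.11 = 0.73.
Area = ΔA/Δα = 35.052/0.73 = 48.0 m².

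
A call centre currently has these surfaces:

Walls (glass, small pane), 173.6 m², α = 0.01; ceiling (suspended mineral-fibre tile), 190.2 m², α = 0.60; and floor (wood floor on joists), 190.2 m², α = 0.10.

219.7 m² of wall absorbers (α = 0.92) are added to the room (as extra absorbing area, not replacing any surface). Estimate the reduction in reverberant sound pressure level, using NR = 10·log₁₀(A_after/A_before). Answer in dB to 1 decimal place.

4.0 dB

A_before = Σ Sᵢαᵢ = 173.6·0.01 + 190.2·0.60 + 190.2·0.10 = 134.876 sabins.
Treatment contributes 219.7·0.92 = 202.124 sabins.
New total A_after = 337.000 sabins.
Reduction = 10 log₁₀(A_after/A_before) = 10 log₁₀(2.4986) = 4.0 dB.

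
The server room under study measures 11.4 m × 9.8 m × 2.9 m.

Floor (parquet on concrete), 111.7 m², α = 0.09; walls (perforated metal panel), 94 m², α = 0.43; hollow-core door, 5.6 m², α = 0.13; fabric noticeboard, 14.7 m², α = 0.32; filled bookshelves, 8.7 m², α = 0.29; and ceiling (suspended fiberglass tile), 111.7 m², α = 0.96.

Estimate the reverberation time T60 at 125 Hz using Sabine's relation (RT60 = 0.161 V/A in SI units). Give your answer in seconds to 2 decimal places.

0.31 sec

A = Σ Sᵢαᵢ = 111.7*0.09 + 94*0.43 + 5.6*0.13 + 14.7*0.32 + 8.7*0.29 + 111.7*0.96 = 165.660 sabins.
V = 11.4·9.8·2.9 = 323.988 m³.
RT60 = 0.161 · V / A = 0.161 × 323.988 / 165.660 = 0.31 s.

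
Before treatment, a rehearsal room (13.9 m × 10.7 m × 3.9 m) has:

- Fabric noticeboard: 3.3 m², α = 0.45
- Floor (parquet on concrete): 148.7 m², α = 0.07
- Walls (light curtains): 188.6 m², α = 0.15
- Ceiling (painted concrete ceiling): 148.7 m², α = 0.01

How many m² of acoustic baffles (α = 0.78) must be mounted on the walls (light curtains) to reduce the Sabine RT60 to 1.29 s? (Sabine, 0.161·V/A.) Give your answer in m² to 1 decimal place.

48.8

Total absorption A₁ = 3.3·0.45 + 148.7·0.07 + 188.6·0.15 + 148.7·0.01
  = 1.485 + 10.409 + 28.290 + 1.487 = 41.671 m² sabins.
V = 580.047 m³. Target absorption A₂ = 0.161 × 580.047 / 1.29 = 72.393 sabins.
Absorption to add: 72.393 − 41.671 = 30.722 sabins.
Net gain per m²: Δα = 0.78 − 0.15 = 0.63.
Area = ΔA/Δα = 30.722/0.63 = 48.8 m².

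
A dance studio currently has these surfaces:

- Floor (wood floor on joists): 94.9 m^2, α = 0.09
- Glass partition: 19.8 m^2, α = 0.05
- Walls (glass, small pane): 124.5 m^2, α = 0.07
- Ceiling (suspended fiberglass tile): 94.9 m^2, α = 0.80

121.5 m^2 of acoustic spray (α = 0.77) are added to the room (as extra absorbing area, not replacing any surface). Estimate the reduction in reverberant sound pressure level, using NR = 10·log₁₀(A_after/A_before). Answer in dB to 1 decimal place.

3.0 dB

Equivalent absorption area: A_before = 94.9·0.09 + 19.8·0.05 + 124.5·0.07 + 94.9·0.80 = 94.166 m^2.
Treatment contributes 121.5·0.77 = 93.555 sabins.
New total A_after = 187.721 sabins.
Reduction = 10 log₁₀(A_after/A_before) = 10 log₁₀(1.9935) = 3.0 dB.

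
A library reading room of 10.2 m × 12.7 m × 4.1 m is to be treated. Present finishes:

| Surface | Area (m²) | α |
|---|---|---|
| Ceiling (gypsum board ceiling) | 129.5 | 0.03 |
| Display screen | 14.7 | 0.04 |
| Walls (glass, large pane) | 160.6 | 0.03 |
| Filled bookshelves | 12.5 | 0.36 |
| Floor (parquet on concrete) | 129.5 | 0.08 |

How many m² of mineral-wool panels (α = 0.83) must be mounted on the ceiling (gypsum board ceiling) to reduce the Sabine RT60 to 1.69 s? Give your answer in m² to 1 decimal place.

Equivalent absorption area: A₁ = 129.5*0.03 + 14.7*0.04 + 160.6*0.03 + 12.5*0.36 + 129.5*0.08 = 24.151 m².
Required A₂ = 0.161·531.114/1.69 = 50.597 sabins.
Absorption to add: 50.597 − 24.151 = 26.446 sabins.
Net gain per m²: Δα = 0.83 − 0.03 = 0.80.
Panel area = 26.446 / 0.80 = 33.1 m².

33.1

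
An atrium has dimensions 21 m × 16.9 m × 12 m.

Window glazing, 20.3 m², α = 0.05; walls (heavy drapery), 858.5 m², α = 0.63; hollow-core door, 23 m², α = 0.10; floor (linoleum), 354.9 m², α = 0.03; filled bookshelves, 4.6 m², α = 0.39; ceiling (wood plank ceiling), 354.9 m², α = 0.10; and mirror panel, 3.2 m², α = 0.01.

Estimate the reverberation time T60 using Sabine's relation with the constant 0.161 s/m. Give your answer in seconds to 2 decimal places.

Summing Sᵢαᵢ: 1.015 + 540.855 + 2.300 + 10.647 + 1.794 + 35.490 + 0.032 → A = 592.133 sabins.
Room volume: 4258.8 m³.
RT60 = 0.161 · V / A = 0.161 × 4258.8 / 592.133 = 1.16 s.

1.16 sec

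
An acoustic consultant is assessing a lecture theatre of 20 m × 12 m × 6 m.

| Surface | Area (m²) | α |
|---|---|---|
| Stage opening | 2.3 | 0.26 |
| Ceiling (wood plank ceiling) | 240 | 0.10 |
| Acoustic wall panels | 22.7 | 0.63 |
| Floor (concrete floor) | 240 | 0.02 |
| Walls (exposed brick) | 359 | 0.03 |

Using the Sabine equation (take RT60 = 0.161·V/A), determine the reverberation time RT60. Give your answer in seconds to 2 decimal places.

A = Σ Sᵢαᵢ = 2.3*0.26 + 240*0.10 + 22.7*0.63 + 240*0.02 + 359*0.03 = 54.469 sabins.
V = 20·12·6 = 1440 m³.
T = 0.161 V/A = 0.161·1440/54.469 = 4.26 s.

4.26 s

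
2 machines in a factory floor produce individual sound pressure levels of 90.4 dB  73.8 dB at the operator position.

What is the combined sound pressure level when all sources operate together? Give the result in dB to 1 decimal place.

Sum in the linear (power) domain: Σ 10^(Lᵢ/10) = 10^(90.4/10) + 10^(73.8/10) = 1.12e+09.
Back to dB: 10·log₁₀ Σ = 90.5 dB.

90.5 dB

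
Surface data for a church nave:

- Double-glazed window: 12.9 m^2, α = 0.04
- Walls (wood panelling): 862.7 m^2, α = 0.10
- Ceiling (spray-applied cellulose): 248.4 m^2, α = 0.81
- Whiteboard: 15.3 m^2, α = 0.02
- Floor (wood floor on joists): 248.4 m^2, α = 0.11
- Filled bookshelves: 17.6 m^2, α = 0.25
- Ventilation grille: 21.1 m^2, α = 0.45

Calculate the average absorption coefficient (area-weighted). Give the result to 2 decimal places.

Total surface area S = 1426.4 m^2.
Weighted sum Σ Sα = 329.515.
ᾱ = A/S = 0.23.

0.23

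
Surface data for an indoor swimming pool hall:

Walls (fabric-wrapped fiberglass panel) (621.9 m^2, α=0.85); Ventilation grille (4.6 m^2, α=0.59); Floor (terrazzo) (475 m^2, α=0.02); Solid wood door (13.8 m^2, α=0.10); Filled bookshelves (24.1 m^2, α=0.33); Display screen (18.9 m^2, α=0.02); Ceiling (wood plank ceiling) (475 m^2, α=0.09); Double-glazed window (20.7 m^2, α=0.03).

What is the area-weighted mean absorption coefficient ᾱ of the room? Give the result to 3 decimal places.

S = Σ Sᵢ = 621.9 + 4.6 + 475 + 13.8 + 24.1 + 18.9 + 475 + 20.7 = 1654.0 m^2.
Weighted sum Σ Sα = 593.911.
ᾱ = A/S = 0.359.

0.359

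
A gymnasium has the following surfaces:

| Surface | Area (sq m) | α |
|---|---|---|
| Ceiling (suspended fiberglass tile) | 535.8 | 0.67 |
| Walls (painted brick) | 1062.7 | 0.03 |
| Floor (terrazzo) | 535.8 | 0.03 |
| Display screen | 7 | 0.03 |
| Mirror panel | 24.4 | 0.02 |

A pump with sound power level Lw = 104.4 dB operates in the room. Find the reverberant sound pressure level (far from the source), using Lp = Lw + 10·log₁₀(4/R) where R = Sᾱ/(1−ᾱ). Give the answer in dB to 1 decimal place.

Σ(Sᵢαᵢ) = 535.8×0.67 + 1062.7×0.03 + 535.8×0.03 + 7×0.03 + 24.4×0.02 = 407.639; total area S = 2165.7 sq m.
ᾱ = 0.1882, so room constant R = A/(1−ᾱ) = 502.142 sq m.
Lp = Lw + 10 log₁₀(4/R) = 104.4 -20.99 = 83.4 dB.

83.4 dB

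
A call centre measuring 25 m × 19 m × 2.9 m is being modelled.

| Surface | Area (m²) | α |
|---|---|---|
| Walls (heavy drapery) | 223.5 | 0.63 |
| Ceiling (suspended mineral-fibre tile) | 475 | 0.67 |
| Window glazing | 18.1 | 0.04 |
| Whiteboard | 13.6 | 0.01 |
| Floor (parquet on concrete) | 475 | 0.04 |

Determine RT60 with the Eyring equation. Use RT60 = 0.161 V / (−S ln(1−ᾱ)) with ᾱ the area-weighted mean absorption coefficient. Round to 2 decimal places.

0.36 s

S = Σ Sᵢ = 1205.2 m².
Σ(Sᵢαᵢ) = 223.5·0.63 + 475·0.67 + 18.1·0.04 + 13.6·0.01 + 475·0.04 = 478.915.
ᾱ = 478.915 / 1205.2 = 0.3974.
Eyring denominator: −S ln(1−ᾱ) = 610.436.
V = 25 × 19 × 2.9 = 1377.5 m³.
RT60 = 0.161 × 1377.5 / 610.436 = 0.36 s.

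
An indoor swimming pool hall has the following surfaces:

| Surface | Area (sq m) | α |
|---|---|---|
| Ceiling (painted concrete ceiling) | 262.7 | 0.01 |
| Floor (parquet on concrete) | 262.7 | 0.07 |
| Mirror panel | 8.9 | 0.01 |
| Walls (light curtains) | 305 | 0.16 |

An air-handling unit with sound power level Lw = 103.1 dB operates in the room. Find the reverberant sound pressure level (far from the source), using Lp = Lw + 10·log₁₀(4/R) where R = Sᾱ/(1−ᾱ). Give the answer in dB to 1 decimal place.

90.3 dB

A = 69.905 sabins; S = 839.3 sq m.
ᾱ = 69.905/839.3 = 0.0833; R = Sᾱ/(1−ᾱ) = 69.905/(1−0.0833) = 76.257 sq m.
Lp = 103.1 + 10·log₁₀(4/76.257) = 103.1 + (-12.80) = 90.3 dB.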